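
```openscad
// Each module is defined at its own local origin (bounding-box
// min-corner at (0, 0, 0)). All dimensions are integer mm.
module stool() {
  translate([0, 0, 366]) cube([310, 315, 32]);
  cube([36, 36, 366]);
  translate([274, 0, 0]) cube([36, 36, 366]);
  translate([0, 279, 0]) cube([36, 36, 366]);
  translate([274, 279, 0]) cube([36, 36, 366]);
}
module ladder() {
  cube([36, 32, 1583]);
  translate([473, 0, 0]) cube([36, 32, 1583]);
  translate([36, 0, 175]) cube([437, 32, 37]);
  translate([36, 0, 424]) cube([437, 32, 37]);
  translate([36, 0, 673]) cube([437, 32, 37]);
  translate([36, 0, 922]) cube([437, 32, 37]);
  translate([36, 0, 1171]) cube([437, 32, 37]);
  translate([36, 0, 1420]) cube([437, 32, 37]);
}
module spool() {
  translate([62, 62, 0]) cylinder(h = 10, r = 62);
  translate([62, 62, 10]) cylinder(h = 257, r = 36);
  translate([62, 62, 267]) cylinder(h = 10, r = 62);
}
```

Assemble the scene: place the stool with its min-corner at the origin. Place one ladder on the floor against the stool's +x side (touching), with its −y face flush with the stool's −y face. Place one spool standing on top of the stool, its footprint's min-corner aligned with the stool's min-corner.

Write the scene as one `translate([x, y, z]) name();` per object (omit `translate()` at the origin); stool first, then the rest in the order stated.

stool();
translate([310, 0, 0]) ladder();
translate([0, 0, 398]) spool();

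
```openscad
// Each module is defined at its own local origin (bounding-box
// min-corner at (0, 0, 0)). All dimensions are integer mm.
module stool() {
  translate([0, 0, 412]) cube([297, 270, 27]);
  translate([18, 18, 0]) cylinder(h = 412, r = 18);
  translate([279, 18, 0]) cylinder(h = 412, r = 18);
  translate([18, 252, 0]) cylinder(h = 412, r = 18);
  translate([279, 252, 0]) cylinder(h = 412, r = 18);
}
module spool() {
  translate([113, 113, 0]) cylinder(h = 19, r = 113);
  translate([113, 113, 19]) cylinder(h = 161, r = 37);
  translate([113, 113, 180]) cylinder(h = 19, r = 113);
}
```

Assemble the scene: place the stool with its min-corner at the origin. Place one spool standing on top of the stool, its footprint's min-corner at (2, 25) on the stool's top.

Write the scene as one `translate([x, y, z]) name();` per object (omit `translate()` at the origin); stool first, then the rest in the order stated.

stool();
translate([2, 25, 439]) spool();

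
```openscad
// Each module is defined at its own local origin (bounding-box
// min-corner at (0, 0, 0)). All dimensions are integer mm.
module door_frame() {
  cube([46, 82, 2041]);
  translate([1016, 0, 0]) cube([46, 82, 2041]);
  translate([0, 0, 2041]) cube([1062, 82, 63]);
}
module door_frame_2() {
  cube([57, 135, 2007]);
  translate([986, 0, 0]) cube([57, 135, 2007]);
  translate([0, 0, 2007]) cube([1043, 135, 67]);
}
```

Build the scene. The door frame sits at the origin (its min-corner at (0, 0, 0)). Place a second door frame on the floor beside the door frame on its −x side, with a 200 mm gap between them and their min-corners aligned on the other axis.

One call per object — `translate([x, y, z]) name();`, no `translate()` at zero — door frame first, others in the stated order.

door_frame();
translate([-1243, 0, 0]) door_frame_2();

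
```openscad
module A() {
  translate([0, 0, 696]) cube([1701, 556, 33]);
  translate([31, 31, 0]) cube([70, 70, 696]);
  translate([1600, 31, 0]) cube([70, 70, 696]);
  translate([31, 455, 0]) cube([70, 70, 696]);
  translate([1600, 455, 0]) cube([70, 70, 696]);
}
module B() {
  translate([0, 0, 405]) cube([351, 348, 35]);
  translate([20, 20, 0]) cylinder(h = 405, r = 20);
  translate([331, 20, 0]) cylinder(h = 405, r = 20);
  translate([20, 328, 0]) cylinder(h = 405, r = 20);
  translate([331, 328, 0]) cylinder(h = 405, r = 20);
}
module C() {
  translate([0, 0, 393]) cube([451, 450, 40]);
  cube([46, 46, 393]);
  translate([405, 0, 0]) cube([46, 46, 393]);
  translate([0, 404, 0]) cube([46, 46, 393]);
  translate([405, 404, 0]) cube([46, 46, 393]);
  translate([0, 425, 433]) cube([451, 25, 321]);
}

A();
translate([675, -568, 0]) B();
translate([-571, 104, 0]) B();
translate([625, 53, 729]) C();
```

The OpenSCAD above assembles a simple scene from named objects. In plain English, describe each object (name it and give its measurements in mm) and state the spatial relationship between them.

A is a table with a 1701×556 mm rectangular top, 33 mm thick, top surface at z = 729 mm, supported by four 70×70 mm square legs, each inset 31 mm from the nearest pair of top edges, running from the floor.

B is a four-legged stool. The seat is 351×348 mm, 35 mm thick, top at z = 440 mm. It stands on four round legs, each 40 mm in diameter, from z = 0 to the seat underside, each leg's axis is inset half a diameter from the nearest pair of seat edges (so the leg's bounding box is flush with the corner).

C is a chair: 451×450 mm seat, 40 mm thick, top at z = 433 mm, on four 46 mm square corner legs flush with the seat edges. A 25 mm thick backrest slab spans the full seat width, extending 321 mm above the seat top, its back face flush with the seat's +y edge.

Two stools sit around the table at the −y, −x sides. The chair is on top of the table, centred.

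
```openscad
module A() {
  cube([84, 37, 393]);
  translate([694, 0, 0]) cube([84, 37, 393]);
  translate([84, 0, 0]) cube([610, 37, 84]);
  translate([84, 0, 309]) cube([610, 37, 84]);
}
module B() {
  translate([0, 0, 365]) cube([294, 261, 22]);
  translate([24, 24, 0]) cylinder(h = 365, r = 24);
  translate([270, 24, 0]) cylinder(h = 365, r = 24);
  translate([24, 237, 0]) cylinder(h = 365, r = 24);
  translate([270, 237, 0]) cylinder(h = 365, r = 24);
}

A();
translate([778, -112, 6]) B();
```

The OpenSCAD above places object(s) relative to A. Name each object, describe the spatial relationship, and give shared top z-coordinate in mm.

A is a picture frame. B is a stool. The stool is beside the picture frame with their tops flush at z = 393. The shared top z-coordinate is 393 mm.

Both tops at z = 393 mm.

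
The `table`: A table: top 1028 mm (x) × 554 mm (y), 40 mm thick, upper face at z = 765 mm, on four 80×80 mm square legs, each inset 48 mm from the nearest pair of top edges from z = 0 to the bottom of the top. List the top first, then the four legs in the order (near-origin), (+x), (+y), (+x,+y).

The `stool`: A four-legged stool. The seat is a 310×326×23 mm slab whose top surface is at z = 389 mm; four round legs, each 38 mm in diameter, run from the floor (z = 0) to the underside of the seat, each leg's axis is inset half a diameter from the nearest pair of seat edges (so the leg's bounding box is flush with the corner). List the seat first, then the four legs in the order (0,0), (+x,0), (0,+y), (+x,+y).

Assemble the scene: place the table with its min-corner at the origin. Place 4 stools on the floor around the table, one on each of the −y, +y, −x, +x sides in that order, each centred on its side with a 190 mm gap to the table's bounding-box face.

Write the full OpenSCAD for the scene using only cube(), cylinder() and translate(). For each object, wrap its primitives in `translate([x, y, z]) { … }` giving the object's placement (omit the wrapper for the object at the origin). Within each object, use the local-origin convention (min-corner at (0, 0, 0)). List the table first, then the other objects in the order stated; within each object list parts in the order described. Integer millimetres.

translate([0, 0, 725]) cube([1028, 554, 40]);
translate([48, 48, 0]) cube([80, 80, 725]);
translate([900, 48, 0]) cube([80, 80, 725]);
translate([48, 426, 0]) cube([80, 80, 725]);
translate([900, 426, 0]) cube([80, 80, 725]);
translate([359, -516, 0]) {
  translate([0, 0, 366]) cube([310, 326, 23]);
  translate([19, 19, 0]) cylinder(h = 366, r = 19);
  translate([291, 19, 0]) cylinder(h = 366, r = 19);
  translate([19, 307, 0]) cylinder(h = 366, r = 19);
  translate([291, 307, 0]) cylinder(h = 366, r = 19);
}
translate([359, 744, 0]) {
  translate([0, 0, 366]) cube([310, 326, 23]);
  translate([19, 19, 0]) cylinder(h = 366, r = 19);
  translate([291, 19, 0]) cylinder(h = 366, r = 19);
  translate([19, 307, 0]) cylinder(h = 366, r = 19);
  translate([291, 307, 0]) cylinder(h = 366, r = 19);
}
translate([-500, 114, 0]) {
  translate([0, 0, 366]) cube([310, 326, 23]);
  translate([19, 19, 0]) cylinder(h = 366, r = 19);
  translate([291, 19, 0]) cylinder(h = 366, r = 19);
  translate([19, 307, 0]) cylinder(h = 366, r = 19);
  translate([291, 307, 0]) cylinder(h = 366, r = 19);
}
translate([1218, 114, 0]) {
  translate([0, 0, 366]) cube([310, 326, 23]);
  translate([19, 19, 0]) cylinder(h = 366, r = 19);
  translate([291, 19, 0]) cylinder(h = 366, r = 19);
  translate([19, 307, 0]) cylinder(h = 366, r = 19);
  translate([291, 307, 0]) cylinder(h = 366, r = 19);
}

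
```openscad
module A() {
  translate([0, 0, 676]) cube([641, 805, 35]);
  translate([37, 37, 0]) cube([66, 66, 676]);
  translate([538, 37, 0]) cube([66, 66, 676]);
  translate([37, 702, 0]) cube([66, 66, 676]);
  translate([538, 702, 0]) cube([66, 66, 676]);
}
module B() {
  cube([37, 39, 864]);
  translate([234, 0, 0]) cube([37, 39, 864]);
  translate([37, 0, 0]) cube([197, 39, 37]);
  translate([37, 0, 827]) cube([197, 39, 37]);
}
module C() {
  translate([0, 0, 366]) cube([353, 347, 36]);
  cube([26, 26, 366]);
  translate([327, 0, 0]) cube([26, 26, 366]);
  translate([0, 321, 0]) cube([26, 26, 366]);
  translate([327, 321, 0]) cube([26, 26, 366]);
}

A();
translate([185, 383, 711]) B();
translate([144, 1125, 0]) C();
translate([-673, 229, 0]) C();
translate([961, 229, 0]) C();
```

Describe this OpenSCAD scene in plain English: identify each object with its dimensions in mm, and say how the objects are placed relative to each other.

A is a table: top 641 mm (x) × 805 mm (y), 35 mm thick, upper face at z = 711 mm, on four 66×66 mm square legs, each inset 37 mm from the nearest pair of top edges, running from z = 0 to the bottom of the top.

B is a rectangular picture frame lying in the x–z plane (depth along y). The opening is 197 mm wide (x) by 790 mm tall (z), surrounded by a border 37 mm wide on all four sides. The frame is 39 mm deep and is made of two full-height vertical stiles with two horizontal rails fitted between them.

C is a simple wooden stool: a rectangular seat 353 mm (x) by 347 mm (y), 36 mm thick, top face at z = 402 mm, on four square legs, each 26×26 mm in cross-section. The legs rest on z = 0, each flush with a corner of the seat.

The picture frame is on top of the table, centred. Three stools sit around the table at the +y, −x, +x sides.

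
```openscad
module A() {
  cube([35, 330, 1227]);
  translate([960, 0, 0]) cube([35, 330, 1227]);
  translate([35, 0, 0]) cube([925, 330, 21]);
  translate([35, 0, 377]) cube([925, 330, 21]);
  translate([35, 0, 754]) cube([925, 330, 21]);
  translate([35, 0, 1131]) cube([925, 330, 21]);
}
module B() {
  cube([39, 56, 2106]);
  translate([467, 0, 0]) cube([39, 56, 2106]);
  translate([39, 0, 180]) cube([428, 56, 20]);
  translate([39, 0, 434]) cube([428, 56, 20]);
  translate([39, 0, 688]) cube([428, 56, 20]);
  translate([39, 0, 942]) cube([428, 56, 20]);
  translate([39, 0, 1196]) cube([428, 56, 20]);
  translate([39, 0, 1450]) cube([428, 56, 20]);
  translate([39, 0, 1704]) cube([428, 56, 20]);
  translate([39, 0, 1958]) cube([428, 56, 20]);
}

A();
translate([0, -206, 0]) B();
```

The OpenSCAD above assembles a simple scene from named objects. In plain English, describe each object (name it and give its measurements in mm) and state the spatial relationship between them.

A is a bookshelf 995 mm wide overall, 330 mm deep and 1227 mm tall. The two sides are 35 mm thick vertical panels. 4 horizontal shelves of 21 mm thickness span between the inner faces of the sides; the lowest shelf sits on the floor and shelves are stacked with a clear vertical gap of 356 mm between each pair.

B is a wooden ladder with two side rails of 39×56 mm section and 2106 mm height, set 506 mm apart overall. Between them run 8 rectangular rungs (56 mm deep, 20 mm thick), front faces flush with the rails' −y face. The bottom of the first rung is 180 mm above the floor and each subsequent rung is 254 mm higher than the one below.

The ladder is on the floor beside the bookshelf on its −y side.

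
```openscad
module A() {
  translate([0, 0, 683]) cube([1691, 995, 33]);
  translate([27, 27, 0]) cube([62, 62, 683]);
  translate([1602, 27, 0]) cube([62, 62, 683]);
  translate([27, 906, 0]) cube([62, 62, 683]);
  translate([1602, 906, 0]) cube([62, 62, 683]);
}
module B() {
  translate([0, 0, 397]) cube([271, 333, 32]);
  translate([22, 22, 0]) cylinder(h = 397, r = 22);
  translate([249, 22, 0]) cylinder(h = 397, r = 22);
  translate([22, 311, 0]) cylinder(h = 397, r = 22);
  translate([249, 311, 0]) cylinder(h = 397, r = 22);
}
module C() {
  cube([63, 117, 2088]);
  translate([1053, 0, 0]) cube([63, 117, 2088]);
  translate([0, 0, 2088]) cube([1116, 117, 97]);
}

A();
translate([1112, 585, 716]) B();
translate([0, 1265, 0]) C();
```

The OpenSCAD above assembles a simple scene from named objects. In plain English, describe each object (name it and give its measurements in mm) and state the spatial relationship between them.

A is a table: top 1691 mm (x) × 995 mm (y), 33 mm thick, upper face at z = 716 mm, on four 62×62 mm square legs, each inset 27 mm from the nearest pair of top edges, running from z = 0 to the bottom of the top.

B is a four-legged stool. The seat is 271×333 mm, 32 mm thick, top at z = 429 mm. It stands on four round legs, each 44 mm in diameter, from z = 0 to the seat underside, each leg's axis is inset half a diameter from the nearest pair of seat edges (so the leg's bounding box is flush with the corner).

C is a rectangular door frame: two vertical jambs of 63×117 mm section, 2088 mm tall, with a clear opening 990 mm wide between their inner faces. A header 97 mm tall and 117 mm deep lies on top of the jambs and spans the full outside width.

The stool is on top of the table. The door frame is on the floor beside the table on its +y side.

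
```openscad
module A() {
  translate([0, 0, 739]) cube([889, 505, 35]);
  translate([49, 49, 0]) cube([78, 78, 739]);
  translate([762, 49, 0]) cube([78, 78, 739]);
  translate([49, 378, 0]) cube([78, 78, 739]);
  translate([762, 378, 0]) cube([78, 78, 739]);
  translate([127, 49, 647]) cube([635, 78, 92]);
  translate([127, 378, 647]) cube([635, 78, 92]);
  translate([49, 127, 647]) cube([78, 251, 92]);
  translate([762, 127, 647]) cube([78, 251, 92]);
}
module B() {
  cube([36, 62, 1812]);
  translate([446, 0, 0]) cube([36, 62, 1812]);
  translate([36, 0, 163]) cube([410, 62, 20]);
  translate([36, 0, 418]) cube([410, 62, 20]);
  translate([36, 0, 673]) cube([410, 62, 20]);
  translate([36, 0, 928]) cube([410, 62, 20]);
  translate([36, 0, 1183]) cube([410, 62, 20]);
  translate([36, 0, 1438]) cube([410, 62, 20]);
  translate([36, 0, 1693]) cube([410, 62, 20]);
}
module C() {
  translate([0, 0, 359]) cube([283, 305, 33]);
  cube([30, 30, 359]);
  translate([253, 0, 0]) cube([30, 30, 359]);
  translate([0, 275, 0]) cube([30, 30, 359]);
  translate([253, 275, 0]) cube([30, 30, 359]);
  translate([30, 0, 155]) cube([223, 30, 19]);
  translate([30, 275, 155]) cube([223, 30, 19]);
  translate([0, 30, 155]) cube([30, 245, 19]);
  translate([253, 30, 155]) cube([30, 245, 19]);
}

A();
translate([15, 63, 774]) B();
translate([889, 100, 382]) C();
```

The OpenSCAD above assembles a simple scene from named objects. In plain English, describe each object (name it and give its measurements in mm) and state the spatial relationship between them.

A is a table with a 889×505 mm rectangular top, 35 mm thick, top surface at z = 774 mm, supported by four 78×78 mm square legs, each inset 49 mm from the nearest pair of top edges, running from the floor. Four apron rails, 78 mm thick and 92 mm tall, run between adjacent legs with their top edges flush with the underside of the top and their outer faces flush with the legs' outer faces.

B is a straight ladder. Two 36×62 mm vertical rails, 1812 mm tall, stand 482 mm apart (outside-to-outside) with their front faces coplanar on the −y side. 7 rungs, each 62 mm deep and 20 mm tall, span between the inner faces of the rails, front faces flush with the rails. The lowest rung's underside is at z = 163 mm and rungs are spaced 255 mm apart (underside to underside).

C is a simple wooden stool: a rectangular seat 283 mm (x) by 305 mm (y), 33 mm thick, top face at z = 392 mm, on four square legs, each 30×30 mm in cross-section. The legs rest on z = 0, each flush with a corner of the seat. Four stretchers, 30 mm wide and 19 mm tall, connect adjacent legs with their undersides at z = 155 mm, each running between the inner faces of the legs it joins and aligned with the legs' outer faces on the other axis.

The ladder is on top of the table. The stool is beside the table with their tops flush at z = 774.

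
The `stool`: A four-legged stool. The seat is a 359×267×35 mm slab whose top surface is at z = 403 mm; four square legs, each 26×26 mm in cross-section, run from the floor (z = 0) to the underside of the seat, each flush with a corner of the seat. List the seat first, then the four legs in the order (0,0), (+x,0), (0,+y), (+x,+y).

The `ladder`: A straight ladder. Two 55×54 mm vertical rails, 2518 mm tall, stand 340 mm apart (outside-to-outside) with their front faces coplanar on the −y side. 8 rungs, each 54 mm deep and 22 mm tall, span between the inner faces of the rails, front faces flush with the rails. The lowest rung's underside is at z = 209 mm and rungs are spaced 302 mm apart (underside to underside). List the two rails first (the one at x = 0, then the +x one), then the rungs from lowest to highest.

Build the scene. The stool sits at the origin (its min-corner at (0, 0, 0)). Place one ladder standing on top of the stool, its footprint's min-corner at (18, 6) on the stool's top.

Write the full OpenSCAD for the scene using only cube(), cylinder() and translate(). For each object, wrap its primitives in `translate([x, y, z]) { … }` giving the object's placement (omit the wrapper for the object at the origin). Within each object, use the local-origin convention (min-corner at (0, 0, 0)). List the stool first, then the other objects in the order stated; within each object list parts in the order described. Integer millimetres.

translate([0, 0, 368]) cube([359, 267, 35]);
cube([26, 26, 368]);
translate([333, 0, 0]) cube([26, 26, 368]);
translate([0, 241, 0]) cube([26, 26, 368]);
translate([333, 241, 0]) cube([26, 26, 368]);
translate([18, 6, 403]) {
  cube([55, 54, 2518]);
  translate([285, 0, 0]) cube([55, 54, 2518]);
  translate([55, 0, 209]) cube([230, 54, 22]);
  translate([55, 0, 511]) cube([230, 54, 22]);
  translate([55, 0, 813]) cube([230, 54, 22]);
  translate([55, 0, 1115]) cube([230, 54, 22]);
  translate([55, 0, 1417]) cube([230, 54, 22]);
  translate([55, 0, 1719]) cube([230, 54, 22]);
  translate([55, 0, 2021]) cube([230, 54, 22]);
  translate([55, 0, 2323]) cube([230, 54, 22]);
}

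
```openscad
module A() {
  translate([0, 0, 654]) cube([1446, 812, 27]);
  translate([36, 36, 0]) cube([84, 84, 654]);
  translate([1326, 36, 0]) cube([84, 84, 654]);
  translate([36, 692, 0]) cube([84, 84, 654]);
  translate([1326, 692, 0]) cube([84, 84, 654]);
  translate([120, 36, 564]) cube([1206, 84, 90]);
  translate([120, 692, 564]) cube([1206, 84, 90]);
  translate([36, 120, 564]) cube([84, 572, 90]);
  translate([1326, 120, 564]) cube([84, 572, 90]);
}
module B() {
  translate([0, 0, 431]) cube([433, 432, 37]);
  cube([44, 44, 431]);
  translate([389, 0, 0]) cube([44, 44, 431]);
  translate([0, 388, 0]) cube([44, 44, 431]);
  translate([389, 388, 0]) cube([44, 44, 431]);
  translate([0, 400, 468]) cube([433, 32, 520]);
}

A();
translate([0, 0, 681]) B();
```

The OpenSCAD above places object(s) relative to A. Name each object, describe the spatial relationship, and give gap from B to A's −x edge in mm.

The chair's min-x is at 0; the table's min-x is 0; gap = 0 mm.

A is a table. B is a chair. The chair is on top of the table. The gap from the chair to the table's −x edge is 0 mm.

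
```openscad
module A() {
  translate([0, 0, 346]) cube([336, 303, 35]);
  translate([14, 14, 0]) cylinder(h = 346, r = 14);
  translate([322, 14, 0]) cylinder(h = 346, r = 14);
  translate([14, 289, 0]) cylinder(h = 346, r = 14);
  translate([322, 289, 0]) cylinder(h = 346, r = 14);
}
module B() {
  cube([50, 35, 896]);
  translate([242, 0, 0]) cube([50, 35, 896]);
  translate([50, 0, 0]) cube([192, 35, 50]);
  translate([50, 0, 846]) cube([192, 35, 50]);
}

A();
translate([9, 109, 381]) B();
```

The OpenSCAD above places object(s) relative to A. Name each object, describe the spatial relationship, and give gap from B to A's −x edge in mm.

A is a stool. B is a picture frame. The picture frame is on top of the stool. The gap from the picture frame to the stool's −x edge is 9 mm.

The picture frame's min-x is at 9; the stool's min-x is 0; gap = 9 mm.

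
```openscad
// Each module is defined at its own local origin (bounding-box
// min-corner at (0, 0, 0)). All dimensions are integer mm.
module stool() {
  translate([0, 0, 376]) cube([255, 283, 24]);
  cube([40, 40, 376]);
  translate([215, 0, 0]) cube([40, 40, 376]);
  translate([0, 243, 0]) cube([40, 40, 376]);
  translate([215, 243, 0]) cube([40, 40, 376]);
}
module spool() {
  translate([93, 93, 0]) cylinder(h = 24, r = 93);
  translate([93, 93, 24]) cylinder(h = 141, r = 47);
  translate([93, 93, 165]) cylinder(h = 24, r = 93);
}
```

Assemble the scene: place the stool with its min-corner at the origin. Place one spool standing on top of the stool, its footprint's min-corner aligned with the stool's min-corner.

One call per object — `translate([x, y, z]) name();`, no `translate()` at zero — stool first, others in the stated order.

stool();
translate([0, 0, 400]) spool();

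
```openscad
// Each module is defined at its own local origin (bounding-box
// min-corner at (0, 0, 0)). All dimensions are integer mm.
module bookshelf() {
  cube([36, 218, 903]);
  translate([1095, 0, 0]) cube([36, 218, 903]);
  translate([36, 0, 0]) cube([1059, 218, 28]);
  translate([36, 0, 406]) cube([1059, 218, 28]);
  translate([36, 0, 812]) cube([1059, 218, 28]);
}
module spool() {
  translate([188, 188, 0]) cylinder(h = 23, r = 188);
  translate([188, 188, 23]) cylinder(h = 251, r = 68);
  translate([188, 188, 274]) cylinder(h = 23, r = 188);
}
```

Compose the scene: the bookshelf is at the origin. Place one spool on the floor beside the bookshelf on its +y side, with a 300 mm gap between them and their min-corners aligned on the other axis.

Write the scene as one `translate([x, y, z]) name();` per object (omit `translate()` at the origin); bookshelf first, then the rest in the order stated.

bookshelf();
translate([0, 518, 0]) spool();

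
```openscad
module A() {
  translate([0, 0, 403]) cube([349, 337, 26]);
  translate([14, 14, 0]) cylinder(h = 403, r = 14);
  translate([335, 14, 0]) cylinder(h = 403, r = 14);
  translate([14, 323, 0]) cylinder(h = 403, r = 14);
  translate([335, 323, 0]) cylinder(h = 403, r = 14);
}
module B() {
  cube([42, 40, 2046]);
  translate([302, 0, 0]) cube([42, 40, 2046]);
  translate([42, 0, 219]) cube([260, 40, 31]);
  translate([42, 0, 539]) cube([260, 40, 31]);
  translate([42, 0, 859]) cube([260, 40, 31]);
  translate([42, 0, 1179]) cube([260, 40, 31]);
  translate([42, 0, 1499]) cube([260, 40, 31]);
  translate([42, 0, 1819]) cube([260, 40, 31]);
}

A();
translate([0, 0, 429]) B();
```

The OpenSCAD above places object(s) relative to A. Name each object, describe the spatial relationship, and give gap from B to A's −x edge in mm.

The ladder's min-x is at 0; the stool's min-x is 0; gap = 0 mm.

A is a stool. B is a ladder. The ladder is on top of the stool. The gap from the ladder to the stool's −x edge is 0 mm.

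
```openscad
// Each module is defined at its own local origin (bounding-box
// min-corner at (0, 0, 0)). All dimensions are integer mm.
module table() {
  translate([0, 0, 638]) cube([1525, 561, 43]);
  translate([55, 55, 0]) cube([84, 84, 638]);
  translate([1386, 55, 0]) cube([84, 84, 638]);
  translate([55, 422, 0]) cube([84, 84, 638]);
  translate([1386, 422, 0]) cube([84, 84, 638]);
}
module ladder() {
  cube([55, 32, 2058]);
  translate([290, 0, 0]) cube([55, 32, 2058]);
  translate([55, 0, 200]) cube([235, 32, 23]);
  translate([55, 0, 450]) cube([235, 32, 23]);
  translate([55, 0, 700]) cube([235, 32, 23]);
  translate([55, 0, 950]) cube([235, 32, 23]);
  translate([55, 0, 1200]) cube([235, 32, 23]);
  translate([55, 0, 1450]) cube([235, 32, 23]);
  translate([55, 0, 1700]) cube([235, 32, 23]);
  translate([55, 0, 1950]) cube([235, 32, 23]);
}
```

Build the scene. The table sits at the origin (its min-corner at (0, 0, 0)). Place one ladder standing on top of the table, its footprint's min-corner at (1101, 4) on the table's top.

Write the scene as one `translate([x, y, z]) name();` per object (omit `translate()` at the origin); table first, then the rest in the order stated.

table();
translate([1101, 4, 681]) ladder();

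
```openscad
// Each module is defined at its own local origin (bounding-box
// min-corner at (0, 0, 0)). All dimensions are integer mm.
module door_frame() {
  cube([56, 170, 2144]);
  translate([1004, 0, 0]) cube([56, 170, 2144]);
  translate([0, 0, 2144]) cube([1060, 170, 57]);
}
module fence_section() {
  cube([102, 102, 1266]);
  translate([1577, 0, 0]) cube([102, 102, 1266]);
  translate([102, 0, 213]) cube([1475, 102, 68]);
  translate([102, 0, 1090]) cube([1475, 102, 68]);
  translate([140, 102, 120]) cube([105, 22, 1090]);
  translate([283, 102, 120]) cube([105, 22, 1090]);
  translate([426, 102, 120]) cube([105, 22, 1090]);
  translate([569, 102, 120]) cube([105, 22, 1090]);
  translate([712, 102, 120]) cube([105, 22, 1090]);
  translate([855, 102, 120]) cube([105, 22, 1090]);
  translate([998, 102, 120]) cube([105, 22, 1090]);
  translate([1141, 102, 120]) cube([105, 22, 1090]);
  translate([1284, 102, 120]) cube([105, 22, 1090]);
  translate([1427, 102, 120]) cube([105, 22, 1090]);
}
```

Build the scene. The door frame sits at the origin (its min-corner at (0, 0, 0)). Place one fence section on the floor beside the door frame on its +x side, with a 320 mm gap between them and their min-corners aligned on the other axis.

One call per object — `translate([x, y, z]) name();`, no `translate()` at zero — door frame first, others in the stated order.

door_frame();
translate([1380, 0, 0]) fence_section();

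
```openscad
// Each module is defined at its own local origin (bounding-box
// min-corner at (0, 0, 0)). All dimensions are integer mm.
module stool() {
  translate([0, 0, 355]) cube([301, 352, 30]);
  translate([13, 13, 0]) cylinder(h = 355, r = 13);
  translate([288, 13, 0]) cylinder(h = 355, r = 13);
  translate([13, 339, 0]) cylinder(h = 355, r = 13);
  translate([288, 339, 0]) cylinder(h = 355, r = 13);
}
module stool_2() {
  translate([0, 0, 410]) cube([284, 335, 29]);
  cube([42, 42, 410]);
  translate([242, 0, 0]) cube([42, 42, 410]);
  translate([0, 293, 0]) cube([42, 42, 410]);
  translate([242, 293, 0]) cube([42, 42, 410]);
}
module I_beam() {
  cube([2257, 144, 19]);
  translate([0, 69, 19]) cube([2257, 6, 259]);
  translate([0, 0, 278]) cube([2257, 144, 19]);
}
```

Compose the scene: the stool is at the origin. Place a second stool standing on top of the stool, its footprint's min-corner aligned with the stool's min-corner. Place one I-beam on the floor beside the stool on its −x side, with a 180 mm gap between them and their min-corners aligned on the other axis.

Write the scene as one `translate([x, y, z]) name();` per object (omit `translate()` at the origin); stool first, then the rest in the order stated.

stool();
translate([0, 0, 385]) stool_2();
translate([-2437, 0, 0]) I_beam();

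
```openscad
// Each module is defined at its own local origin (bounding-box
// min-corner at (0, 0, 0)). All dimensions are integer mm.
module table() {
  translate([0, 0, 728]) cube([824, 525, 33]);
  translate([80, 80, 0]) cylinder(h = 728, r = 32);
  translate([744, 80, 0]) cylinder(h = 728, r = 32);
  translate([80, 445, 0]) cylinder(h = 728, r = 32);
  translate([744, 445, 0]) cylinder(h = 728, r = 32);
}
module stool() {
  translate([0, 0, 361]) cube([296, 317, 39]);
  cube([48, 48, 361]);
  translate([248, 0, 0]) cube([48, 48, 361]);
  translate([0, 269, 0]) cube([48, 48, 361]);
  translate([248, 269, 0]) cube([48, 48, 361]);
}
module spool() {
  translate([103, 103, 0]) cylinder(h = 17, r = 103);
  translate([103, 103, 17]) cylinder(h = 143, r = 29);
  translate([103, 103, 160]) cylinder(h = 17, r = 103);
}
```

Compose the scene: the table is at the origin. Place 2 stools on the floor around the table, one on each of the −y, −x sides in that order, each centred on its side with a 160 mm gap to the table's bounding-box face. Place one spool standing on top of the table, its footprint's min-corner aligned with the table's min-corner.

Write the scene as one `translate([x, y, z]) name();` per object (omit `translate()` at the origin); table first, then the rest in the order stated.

table();
translate([264, -477, 0]) stool();
translate([-456, 104, 0]) stool();
translate([0, 0, 761]) spool();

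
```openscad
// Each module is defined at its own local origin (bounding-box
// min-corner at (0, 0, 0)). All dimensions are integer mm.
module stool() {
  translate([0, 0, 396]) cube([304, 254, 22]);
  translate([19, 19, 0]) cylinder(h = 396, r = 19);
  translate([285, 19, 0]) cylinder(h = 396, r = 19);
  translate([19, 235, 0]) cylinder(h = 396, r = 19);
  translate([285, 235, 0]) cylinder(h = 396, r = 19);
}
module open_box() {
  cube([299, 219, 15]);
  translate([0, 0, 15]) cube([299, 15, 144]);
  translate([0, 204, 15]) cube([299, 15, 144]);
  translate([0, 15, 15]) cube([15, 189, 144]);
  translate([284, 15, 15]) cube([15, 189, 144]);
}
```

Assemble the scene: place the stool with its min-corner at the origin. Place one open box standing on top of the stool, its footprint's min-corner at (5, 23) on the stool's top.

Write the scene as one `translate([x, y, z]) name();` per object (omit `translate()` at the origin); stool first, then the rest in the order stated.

stool();
translate([5, 23, 418]) open_box();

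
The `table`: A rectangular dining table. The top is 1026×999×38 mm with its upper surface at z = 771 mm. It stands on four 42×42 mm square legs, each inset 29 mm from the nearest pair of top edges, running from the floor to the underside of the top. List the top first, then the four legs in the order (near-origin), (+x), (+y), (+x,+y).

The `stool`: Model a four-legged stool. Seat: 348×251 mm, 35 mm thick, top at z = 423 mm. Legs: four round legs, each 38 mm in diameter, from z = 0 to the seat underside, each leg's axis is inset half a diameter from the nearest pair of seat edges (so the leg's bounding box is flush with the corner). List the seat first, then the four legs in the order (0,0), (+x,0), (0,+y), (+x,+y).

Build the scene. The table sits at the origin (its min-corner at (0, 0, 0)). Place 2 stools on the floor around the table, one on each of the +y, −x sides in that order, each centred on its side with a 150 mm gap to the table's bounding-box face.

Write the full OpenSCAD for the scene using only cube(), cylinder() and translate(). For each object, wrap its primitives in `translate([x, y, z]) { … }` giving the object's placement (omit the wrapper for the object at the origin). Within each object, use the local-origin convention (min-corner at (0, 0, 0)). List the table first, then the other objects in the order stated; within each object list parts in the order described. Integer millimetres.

translate([0, 0, 733]) cube([1026, 999, 38]);
translate([29, 29, 0]) cube([42, 42, 733]);
translate([955, 29, 0]) cube([42, 42, 733]);
translate([29, 928, 0]) cube([42, 42, 733]);
translate([955, 928, 0]) cube([42, 42, 733]);
translate([339, 1149, 0]) {
  translate([0, 0, 388]) cube([348, 251, 35]);
  translate([19, 19, 0]) cylinder(h = 388, r = 19);
  translate([329, 19, 0]) cylinder(h = 388, r = 19);
  translate([19, 232, 0]) cylinder(h = 388, r = 19);
  translate([329, 232, 0]) cylinder(h = 388, r = 19);
}
translate([-498, 374, 0]) {
  translate([0, 0, 388]) cube([348, 251, 35]);
  translate([19, 19, 0]) cylinder(h = 388, r = 19);
  translate([329, 19, 0]) cylinder(h = 388, r = 19);
  translate([19, 232, 0]) cylinder(h = 388, r = 19);
  translate([329, 232, 0]) cylinder(h = 388, r = 19);
}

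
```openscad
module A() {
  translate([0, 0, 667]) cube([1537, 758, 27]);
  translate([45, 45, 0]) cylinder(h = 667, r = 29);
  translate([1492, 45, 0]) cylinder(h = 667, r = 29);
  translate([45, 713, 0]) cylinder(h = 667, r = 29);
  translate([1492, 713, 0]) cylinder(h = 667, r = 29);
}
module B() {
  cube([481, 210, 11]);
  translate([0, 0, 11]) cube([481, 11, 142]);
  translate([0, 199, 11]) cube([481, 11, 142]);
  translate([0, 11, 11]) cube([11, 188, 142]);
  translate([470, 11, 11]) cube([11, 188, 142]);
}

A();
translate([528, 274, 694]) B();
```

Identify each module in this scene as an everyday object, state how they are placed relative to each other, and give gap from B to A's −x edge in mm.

The open box's min-x is at 528; the table's min-x is 0; gap = 528 mm.

A is a table. B is an open box. The open box is on top of the table, centred. The gap from the open box to the table's −x edge is 528 mm.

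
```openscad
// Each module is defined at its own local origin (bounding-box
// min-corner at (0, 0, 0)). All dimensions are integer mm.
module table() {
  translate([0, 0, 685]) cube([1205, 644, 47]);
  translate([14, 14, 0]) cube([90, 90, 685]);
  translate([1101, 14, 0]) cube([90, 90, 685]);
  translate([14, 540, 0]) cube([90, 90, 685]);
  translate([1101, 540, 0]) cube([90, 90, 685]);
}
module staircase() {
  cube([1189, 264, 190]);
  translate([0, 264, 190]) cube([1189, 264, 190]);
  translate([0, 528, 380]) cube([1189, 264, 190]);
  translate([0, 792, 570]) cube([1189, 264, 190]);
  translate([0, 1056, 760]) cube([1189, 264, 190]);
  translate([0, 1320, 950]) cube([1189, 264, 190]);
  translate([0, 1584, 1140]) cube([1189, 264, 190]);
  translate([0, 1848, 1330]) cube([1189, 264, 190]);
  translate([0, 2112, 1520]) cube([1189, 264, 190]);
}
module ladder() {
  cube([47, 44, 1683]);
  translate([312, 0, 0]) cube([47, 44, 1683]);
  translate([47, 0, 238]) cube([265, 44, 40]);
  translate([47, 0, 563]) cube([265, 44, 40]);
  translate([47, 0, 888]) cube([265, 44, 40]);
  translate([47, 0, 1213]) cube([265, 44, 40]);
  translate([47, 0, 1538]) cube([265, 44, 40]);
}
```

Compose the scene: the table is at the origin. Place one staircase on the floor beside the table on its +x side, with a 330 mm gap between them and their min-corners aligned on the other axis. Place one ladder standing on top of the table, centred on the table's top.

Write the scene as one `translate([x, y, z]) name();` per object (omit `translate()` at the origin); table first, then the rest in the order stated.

table();
translate([1535, 0, 0]) staircase();
translate([423, 300, 732]) ladder();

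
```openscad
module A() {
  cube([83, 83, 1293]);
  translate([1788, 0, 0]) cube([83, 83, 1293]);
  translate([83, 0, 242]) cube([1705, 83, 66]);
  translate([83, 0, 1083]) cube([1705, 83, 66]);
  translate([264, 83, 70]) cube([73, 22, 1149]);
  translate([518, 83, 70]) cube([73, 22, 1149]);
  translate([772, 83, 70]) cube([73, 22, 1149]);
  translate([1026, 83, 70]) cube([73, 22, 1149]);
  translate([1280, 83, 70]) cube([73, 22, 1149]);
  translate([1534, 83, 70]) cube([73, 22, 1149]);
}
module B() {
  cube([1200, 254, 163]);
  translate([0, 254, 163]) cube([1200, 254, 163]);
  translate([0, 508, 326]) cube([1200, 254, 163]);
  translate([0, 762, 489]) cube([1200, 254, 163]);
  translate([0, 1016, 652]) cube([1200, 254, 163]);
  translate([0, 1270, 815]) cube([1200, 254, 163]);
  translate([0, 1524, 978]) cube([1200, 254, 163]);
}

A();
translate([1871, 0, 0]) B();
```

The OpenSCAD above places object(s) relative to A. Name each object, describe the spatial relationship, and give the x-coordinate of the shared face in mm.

The fence section's +x face and the staircase's −x face are both at x = 1871 mm.

A is a fence section. B is a staircase. The staircase is against the fence section's +x side, with their −y faces flush. The x-coordinate of the shared face is 1871 mm.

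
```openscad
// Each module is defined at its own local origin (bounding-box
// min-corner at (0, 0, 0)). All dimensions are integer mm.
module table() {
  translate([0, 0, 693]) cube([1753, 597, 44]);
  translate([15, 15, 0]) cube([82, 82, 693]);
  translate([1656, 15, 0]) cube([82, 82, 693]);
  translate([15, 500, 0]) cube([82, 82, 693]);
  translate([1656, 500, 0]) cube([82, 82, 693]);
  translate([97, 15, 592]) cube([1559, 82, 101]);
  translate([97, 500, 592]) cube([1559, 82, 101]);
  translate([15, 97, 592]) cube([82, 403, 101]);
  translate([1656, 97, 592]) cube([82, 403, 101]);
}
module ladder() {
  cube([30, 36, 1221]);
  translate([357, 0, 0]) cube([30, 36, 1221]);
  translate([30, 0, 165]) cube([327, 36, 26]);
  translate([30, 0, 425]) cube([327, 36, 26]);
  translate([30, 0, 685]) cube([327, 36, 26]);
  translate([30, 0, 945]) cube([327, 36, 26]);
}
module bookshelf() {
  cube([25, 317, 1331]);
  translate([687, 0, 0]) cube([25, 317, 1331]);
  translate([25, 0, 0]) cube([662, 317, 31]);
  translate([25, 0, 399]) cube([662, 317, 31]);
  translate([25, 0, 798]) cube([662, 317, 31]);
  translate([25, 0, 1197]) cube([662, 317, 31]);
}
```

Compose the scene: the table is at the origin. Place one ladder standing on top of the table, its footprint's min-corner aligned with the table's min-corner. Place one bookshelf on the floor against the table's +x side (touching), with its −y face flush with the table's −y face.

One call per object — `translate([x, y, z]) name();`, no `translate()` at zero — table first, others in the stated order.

table();
translate([0, 0, 737]) ladder();
translate([1753, 0, 0]) bookshelf();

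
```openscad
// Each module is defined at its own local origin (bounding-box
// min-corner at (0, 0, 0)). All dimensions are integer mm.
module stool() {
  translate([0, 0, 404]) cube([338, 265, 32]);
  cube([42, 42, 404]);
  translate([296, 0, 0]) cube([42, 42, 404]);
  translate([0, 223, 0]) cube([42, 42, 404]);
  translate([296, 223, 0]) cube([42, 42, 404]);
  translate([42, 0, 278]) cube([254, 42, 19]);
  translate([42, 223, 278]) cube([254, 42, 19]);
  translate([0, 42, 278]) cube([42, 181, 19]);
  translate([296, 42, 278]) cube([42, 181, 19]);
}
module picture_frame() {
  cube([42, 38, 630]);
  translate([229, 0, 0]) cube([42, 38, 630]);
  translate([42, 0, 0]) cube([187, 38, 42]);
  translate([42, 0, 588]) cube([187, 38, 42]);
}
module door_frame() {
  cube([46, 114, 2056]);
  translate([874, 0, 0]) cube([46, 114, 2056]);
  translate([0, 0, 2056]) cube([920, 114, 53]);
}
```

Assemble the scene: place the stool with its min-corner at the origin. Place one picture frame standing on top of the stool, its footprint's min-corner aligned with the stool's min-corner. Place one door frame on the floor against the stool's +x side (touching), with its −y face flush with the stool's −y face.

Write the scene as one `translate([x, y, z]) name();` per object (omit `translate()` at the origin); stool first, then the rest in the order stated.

stool();
translate([0, 0, 436]) picture_frame();
translate([338, 0, 0]) door_frame();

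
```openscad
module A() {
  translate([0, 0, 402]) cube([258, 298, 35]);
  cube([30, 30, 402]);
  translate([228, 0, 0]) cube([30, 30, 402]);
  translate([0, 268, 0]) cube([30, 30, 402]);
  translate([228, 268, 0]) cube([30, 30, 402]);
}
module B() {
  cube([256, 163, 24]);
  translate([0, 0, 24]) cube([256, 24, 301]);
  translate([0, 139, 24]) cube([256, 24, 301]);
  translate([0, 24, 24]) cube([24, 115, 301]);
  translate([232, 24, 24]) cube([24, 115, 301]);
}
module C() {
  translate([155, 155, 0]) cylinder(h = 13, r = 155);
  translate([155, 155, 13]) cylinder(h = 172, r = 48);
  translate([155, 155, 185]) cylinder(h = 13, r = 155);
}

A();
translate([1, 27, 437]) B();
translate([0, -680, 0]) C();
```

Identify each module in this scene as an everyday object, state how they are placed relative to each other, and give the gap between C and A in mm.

The spool's nearest face is 370 mm from the stool's −y face.

A is a stool. B is an open box. C is a spool. The open box is on top of the stool. The spool is on the floor beside the stool on its −y side. The gap between the spool and the stool is 370 mm.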